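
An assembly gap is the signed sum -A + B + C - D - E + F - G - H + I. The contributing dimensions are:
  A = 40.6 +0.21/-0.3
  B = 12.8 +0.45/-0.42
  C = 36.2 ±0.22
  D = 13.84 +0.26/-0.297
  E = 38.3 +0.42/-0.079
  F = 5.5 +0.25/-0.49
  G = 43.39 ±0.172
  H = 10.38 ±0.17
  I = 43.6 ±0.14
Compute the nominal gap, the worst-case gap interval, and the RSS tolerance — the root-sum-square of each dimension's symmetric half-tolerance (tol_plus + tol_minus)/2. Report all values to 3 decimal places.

nominal=-48.410 wc=[-50.912,-46.332] rss=0.811

Stack each dimension's contribution:
  -A: nom -40.600 → Σnom=-40.600; wc +0.300/-0.210 → slack +0.300/-0.210; half-tol=0.255, Σhalf²=0.065025
  +B: nom +12.800 → Σnom=-27.800; wc +0.450/-0.420 → slack +0.750/-0.630; half-tol=0.435, Σhalf²=0.254250
  +C: nom +36.200 → Σnom=8.400; wc +0.220/-0.220 → slack +0.970/-0.850; half-tol=0.220, Σhalf²=0.302650
  -D: nom -13.840 → Σnom=-5.440; wc +0.297/-0.260 → slack +1.267/-1.110; half-tol=0.278, Σhalf²=0.380212
  -E: nom -38.300 → Σnom=-43.740; wc +0.079/-0.420 → slack +1.346/-1.530; half-tol=0.249, Σhalf²=0.442462
  +F: nom +5.500 → Σnom=-38.240; wc +0.250/-0.490 → slack +1.596/-2.020; half-tol=0.370, Σhalf²=0.579363
  -G: nom -43.390 → Σnom=-81.630; wc +0.172/-0.172 → slack +1.768/-2.192; half-tol=0.172, Σhalf²=0.608946
  -H: nom -10.380 → Σnom=-92.010; wc +0.170/-0.170 → slack +1.938/-2.362; half-tol=0.170, Σhalf²=0.637846
  +I: nom +43.600 → Σnom=-48.410; wc +0.140/-0.140 → slack +2.078/-2.502; half-tol=0.140, Σhalf²=0.657446
Nominal = -48.410. Worst-case = [-48.410 - 2.502, -48.410 + 2.078] = [-50.912, -46.332]. RSS = √0.657446 = 0.811.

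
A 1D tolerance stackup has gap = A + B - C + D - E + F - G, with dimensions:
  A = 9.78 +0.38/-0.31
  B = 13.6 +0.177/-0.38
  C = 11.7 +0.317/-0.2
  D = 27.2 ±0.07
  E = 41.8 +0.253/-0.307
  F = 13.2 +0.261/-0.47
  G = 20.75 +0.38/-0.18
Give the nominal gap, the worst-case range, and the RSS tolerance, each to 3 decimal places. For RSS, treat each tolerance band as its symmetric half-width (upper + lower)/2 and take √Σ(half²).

nominal=-10.470 wc=[-12.650,-8.895] rss=0.747

Stack each dimension's contribution:
  +A: nom +9.780 → Σnom=9.780; wc +0.380/-0.310 → slack +0.380/-0.310; half-tol=0.345, Σhalf²=0.119025
  +B: nom +13.600 → Σnom=23.380; wc +0.177/-0.380 → slack +0.557/-0.690; half-tol=0.278, Σhalf²=0.196587
  -C: nom -11.700 → Σnom=11.680; wc +0.200/-0.317 → slack +0.757/-1.007; half-tol=0.259, Σhalf²=0.263409
  +D: nom +27.200 → Σnom=38.880; wc +0.070/-0.070 → slack +0.827/-1.077; half-tol=0.070, Σhalf²=0.268309
  -E: nom -41.800 → Σnom=-2.920; wc +0.307/-0.253 → slack +1.134/-1.330; half-tol=0.280, Σhalf²=0.346710
  +F: nom +13.200 → Σnom=10.280; wc +0.261/-0.470 → slack +1.395/-1.800; half-tol=0.365, Σhalf²=0.480300
  -G: nom -20.750 → Σnom=-10.470; wc +0.180/-0.380 → slack +1.575/-2.180; half-tol=0.280, Σhalf²=0.558700
Nominal = -10.470. Worst-case = [-10.470 - 2.180, -10.470 + 1.575] = [-12.650, -8.895]. RSS = √0.558700 = 0.747.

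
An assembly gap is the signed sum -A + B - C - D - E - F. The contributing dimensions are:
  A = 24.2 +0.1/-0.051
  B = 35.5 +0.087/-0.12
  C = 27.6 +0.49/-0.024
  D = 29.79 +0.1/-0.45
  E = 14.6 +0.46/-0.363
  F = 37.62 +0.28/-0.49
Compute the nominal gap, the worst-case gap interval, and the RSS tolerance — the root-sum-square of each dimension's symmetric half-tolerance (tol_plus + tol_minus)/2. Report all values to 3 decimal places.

nominal=-98.310 wc=[-99.860,-96.845] rss=0.690

Stack each dimension's contribution:
  -A: nom -24.200 → Σnom=-24.200; wc +0.051/-0.100 → slack +0.051/-0.100; half-tol=0.075, Σhalf²=0.005700
  +B: nom +35.500 → Σnom=11.300; wc +0.087/-0.120 → slack +0.138/-0.220; half-tol=0.103, Σhalf²=0.016413
  -C: nom -27.600 → Σnom=-16.300; wc +0.024/-0.490 → slack +0.162/-0.710; half-tol=0.257, Σhalf²=0.082461
  -D: nom -29.790 → Σnom=-46.090; wc +0.450/-0.100 → slack +0.612/-0.810; half-tol=0.275, Σhalf²=0.158087
  -E: nom -14.600 → Σnom=-60.690; wc +0.363/-0.460 → slack +0.975/-1.270; half-tol=0.411, Σhalf²=0.327419
  -F: nom -37.620 → Σnom=-98.310; wc +0.490/-0.280 → slack +1.465/-1.550; half-tol=0.385, Σhalf²=0.475644
Nominal = -98.310. Worst-case = [-98.310 - 1.550, -98.310 + 1.465] = [-99.860, -96.845]. RSS = √0.475644 = 0.690.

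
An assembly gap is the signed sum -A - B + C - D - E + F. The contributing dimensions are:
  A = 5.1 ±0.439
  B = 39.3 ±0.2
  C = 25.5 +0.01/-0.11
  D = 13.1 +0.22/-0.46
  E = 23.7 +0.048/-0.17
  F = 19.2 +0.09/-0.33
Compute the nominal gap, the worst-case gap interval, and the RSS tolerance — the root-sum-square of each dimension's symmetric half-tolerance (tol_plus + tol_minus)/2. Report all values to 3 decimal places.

Stack each dimension's contribution:
  -A: nom -5.100 → Σnom=-5.100; wc +0.439/-0.439 → slack +0.439/-0.439; half-tol=0.439, Σhalf²=0.192721
  -B: nom -39.300 → Σnom=-44.400; wc +0.200/-0.200 → slack +0.639/-0.639; half-tol=0.200, Σhalf²=0.232721
  +C: nom +25.500 → Σnom=-18.900; wc +0.010/-0.110 → slack +0.649/-0.749; half-tol=0.060, Σhalf²=0.236321
  -D: nom -13.100 → Σnom=-32.000; wc +0.460/-0.220 → slack +1.109/-0.969; half-tol=0.340, Σhalf²=0.351921
  -E: nom -23.700 → Σnom=-55.700; wc +0.170/-0.048 → slack +1.279/-1.017; half-tol=0.109, Σhalf²=0.363802
  +F: nom +19.200 → Σnom=-36.500; wc +0.090/-0.330 → slack +1.369/-1.347; half-tol=0.210, Σhalf²=0.407902
Nominal = -36.500. Worst-case = [-36.500 - 1.347, -36.500 + 1.369] = [-37.847, -35.131]. RSS = √0.407902 = 0.639.

nominal=-36.500 wc=[-37.847,-35.131] rss=0.639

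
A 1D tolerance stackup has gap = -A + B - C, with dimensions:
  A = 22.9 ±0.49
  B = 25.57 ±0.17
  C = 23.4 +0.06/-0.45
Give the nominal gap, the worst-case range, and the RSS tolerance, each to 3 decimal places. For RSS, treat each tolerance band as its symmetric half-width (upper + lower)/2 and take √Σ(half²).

Stack each dimension's contribution:
  -A: nom -22.900 → Σnom=-22.900; wc +0.490/-0.490 → slack +0.490/-0.490; half-tol=0.490, Σhalf²=0.240100
  +B: nom +25.570 → Σnom=2.670; wc +0.170/-0.170 → slack +0.660/-0.660; half-tol=0.170, Σhalf²=0.269000
  -C: nom -23.400 → Σnom=-20.730; wc +0.450/-0.060 → slack +1.110/-0.720; half-tol=0.255, Σhalf²=0.334025
Nominal = -20.730. Worst-case = [-20.730 - 0.720, -20.730 + 1.110] = [-21.450, -19.620]. RSS = √0.334025 = 0.578.

nominal=-20.730 wc=[-21.450,-19.620] rss=0.578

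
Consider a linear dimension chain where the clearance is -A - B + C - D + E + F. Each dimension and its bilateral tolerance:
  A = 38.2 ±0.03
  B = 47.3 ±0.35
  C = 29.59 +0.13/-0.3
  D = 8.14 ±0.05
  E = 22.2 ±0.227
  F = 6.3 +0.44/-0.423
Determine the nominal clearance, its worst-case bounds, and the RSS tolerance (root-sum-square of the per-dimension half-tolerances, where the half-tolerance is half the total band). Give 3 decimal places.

nominal=-35.550 wc=[-36.930,-34.323] rss=0.640

Stack each dimension's contribution:
  -A: nom -38.200 → Σnom=-38.200; wc +0.030/-0.030 → slack +0.030/-0.030; half-tol=0.030, Σhalf²=0.000900
  -B: nom -47.300 → Σnom=-85.500; wc +0.350/-0.350 → slack +0.380/-0.380; half-tol=0.350, Σhalf²=0.123400
  +C: nom +29.590 → Σnom=-55.910; wc +0.130/-0.300 → slack +0.510/-0.680; half-tol=0.215, Σhalf²=0.169625
  -D: nom -8.140 → Σnom=-64.050; wc +0.050/-0.050 → slack +0.560/-0.730; half-tol=0.050, Σhalf²=0.172125
  +E: nom +22.200 → Σnom=-41.850; wc +0.227/-0.227 → slack +0.787/-0.957; half-tol=0.227, Σhalf²=0.223654
  +F: nom +6.300 → Σnom=-35.550; wc +0.440/-0.423 → slack +1.227/-1.380; half-tol=0.431, Σhalf²=0.409846
Nominal = -35.550. Worst-case = [-35.550 - 1.380, -35.550 + 1.227] = [-36.930, -34.323]. RSS = √0.409846 = 0.640.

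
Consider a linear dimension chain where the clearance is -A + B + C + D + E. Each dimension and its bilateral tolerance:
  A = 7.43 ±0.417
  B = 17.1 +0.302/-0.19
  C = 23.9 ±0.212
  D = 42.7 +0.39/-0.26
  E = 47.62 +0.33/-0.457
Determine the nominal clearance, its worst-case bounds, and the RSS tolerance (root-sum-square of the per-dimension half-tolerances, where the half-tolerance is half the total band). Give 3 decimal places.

nominal=123.890 wc=[122.354,125.541] rss=0.735

Stack each dimension's contribution:
  -A: nom -7.430 → Σnom=-7.430; wc +0.417/-0.417 → slack +0.417/-0.417; half-tol=0.417, Σhalf²=0.173889
  +B: nom +17.100 → Σnom=9.670; wc +0.302/-0.190 → slack +0.719/-0.607; half-tol=0.246, Σhalf²=0.234405
  +C: nom +23.900 → Σnom=33.570; wc +0.212/-0.212 → slack +0.931/-0.819; half-tol=0.212, Σhalf²=0.279349
  +D: nom +42.700 → Σnom=76.270; wc +0.390/-0.260 → slack +1.321/-1.079; half-tol=0.325, Σhalf²=0.384974
  +E: nom +47.620 → Σnom=123.890; wc +0.330/-0.457 → slack +1.651/-1.536; half-tol=0.394, Σhalf²=0.539816
Nominal = 123.890. Worst-case = [123.890 - 1.536, 123.890 + 1.651] = [122.354, 125.541]. RSS = √0.539816 = 0.735.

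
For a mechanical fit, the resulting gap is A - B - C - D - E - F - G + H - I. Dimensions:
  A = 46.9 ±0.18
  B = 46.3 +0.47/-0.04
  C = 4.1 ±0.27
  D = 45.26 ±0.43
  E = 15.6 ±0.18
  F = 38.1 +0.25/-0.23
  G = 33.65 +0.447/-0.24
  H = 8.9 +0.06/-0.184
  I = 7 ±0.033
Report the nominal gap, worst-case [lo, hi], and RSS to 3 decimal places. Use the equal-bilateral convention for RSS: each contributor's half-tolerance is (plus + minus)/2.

nominal=-134.210 wc=[-136.654,-132.547] rss=0.761

Stack each dimension's contribution:
  +A: nom +46.900 → Σnom=46.900; wc +0.180/-0.180 → slack +0.180/-0.180; half-tol=0.180, Σhalf²=0.032400
  -B: nom -46.300 → Σnom=0.600; wc +0.040/-0.470 → slack +0.220/-0.650; half-tol=0.255, Σhalf²=0.097425
  -C: nom -4.100 → Σnom=-3.500; wc +0.270/-0.270 → slack +0.490/-0.920; half-tol=0.270, Σhalf²=0.170325
  -D: nom -45.260 → Σnom=-48.760; wc +0.430/-0.430 → slack +0.920/-1.350; half-tol=0.430, Σhalf²=0.355225
  -E: nom -15.600 → Σnom=-64.360; wc +0.180/-0.180 → slack +1.100/-1.530; half-tol=0.180, Σhalf²=0.387625
  -F: nom -38.100 → Σnom=-102.460; wc +0.230/-0.250 → slack +1.330/-1.780; half-tol=0.240, Σhalf²=0.445225
  -G: nom -33.650 → Σnom=-136.110; wc +0.240/-0.447 → slack +1.570/-2.227; half-tol=0.344, Σhalf²=0.563217
  +H: nom +8.900 → Σnom=-127.210; wc +0.060/-0.184 → slack +1.630/-2.411; half-tol=0.122, Σhalf²=0.578101
  -I: nom -7.000 → Σnom=-134.210; wc +0.033/-0.033 → slack +1.663/-2.444; half-tol=0.033, Σhalf²=0.579190
Nominal = -134.210. Worst-case = [-134.210 - 2.444, -134.210 + 1.663] = [-136.654, -132.547]. RSS = √0.579190 = 0.761.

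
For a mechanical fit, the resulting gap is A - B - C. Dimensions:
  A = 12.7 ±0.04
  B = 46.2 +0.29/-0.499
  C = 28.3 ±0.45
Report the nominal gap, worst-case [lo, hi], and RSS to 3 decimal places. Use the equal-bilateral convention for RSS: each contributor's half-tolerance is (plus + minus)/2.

nominal=-61.800 wc=[-62.580,-60.811] rss=0.600

Stack each dimension's contribution:
  +A: nom +12.700 → Σnom=12.700; wc +0.040/-0.040 → slack +0.040/-0.040; half-tol=0.040, Σhalf²=0.001600
  -B: nom -46.200 → Σnom=-33.500; wc +0.499/-0.290 → slack +0.539/-0.330; half-tol=0.394, Σhalf²=0.157230
  -C: nom -28.300 → Σnom=-61.800; wc +0.450/-0.450 → slack +0.989/-0.780; half-tol=0.450, Σhalf²=0.359730
Nominal = -61.800. Worst-case = [-61.800 - 0.780, -61.800 + 0.989] = [-62.580, -60.811]. RSS = √0.359730 = 0.600.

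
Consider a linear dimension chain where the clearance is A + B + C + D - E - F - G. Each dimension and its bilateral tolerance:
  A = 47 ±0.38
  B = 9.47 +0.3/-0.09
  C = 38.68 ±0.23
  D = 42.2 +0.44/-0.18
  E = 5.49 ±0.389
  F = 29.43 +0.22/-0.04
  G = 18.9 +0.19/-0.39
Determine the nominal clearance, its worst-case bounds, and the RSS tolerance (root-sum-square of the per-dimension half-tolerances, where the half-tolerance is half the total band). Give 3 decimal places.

Stack each dimension's contribution:
  +A: nom +47.000 → Σnom=47.000; wc +0.380/-0.380 → slack +0.380/-0.380; half-tol=0.380, Σhalf²=0.144400
  +B: nom +9.470 → Σnom=56.470; wc +0.300/-0.090 → slack +0.680/-0.470; half-tol=0.195, Σhalf²=0.182425
  +C: nom +38.680 → Σnom=95.150; wc +0.230/-0.230 → slack +0.910/-0.700; half-tol=0.230, Σhalf²=0.235325
  +D: nom +42.200 → Σnom=137.350; wc +0.440/-0.180 → slack +1.350/-0.880; half-tol=0.310, Σhalf²=0.331425
  -E: nom -5.490 → Σnom=131.860; wc +0.389/-0.389 → slack +1.739/-1.269; half-tol=0.389, Σhalf²=0.482746
  -F: nom -29.430 → Σnom=102.430; wc +0.040/-0.220 → slack +1.779/-1.489; half-tol=0.130, Σhalf²=0.499646
  -G: nom -18.900 → Σnom=83.530; wc +0.390/-0.190 → slack +2.169/-1.679; half-tol=0.290, Σhalf²=0.583746
Nominal = 83.530. Worst-case = [83.530 - 1.679, 83.530 + 2.169] = [81.851, 85.699]. RSS = √0.583746 = 0.764.

nominal=83.530 wc=[81.851,85.699] rss=0.764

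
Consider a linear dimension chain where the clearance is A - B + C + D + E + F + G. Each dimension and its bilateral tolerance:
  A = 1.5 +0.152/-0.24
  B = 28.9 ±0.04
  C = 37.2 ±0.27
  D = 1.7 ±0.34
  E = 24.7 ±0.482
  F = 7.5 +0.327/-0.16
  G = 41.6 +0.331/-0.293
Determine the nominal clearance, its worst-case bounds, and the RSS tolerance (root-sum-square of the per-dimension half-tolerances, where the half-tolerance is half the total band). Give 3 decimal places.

nominal=85.300 wc=[83.475,87.242] rss=0.786

Stack each dimension's contribution:
  +A: nom +1.500 → Σnom=1.500; wc +0.152/-0.240 → slack +0.152/-0.240; half-tol=0.196, Σhalf²=0.038416
  -B: nom -28.900 → Σnom=-27.400; wc +0.040/-0.040 → slack +0.192/-0.280; half-tol=0.040, Σhalf²=0.040016
  +C: nom +37.200 → Σnom=9.800; wc +0.270/-0.270 → slack +0.462/-0.550; half-tol=0.270, Σhalf²=0.112916
  +D: nom +1.700 → Σnom=11.500; wc +0.340/-0.340 → slack +0.802/-0.890; half-tol=0.340, Σhalf²=0.228516
  +E: nom +24.700 → Σnom=36.200; wc +0.482/-0.482 → slack +1.284/-1.372; half-tol=0.482, Σhalf²=0.460840
  +F: nom +7.500 → Σnom=43.700; wc +0.327/-0.160 → slack +1.611/-1.532; half-tol=0.243, Σhalf²=0.520132
  +G: nom +41.600 → Σnom=85.300; wc +0.331/-0.293 → slack +1.942/-1.825; half-tol=0.312, Σhalf²=0.617476
Nominal = 85.300. Worst-case = [85.300 - 1.825, 85.300 + 1.942] = [83.475, 87.242]. RSS = √0.617476 = 0.786.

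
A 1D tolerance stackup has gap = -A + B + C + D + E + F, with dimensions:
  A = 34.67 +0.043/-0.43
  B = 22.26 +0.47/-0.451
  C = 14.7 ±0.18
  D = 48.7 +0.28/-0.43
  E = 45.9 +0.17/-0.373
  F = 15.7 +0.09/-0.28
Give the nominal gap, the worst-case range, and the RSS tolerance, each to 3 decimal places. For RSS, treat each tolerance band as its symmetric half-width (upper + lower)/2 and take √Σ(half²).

Stack each dimension's contribution:
  -A: nom -34.670 → Σnom=-34.670; wc +0.430/-0.043 → slack +0.430/-0.043; half-tol=0.236, Σhalf²=0.055932
  +B: nom +22.260 → Σnom=-12.410; wc +0.470/-0.451 → slack +0.900/-0.494; half-tol=0.461, Σhalf²=0.267993
  +C: nom +14.700 → Σnom=2.290; wc +0.180/-0.180 → slack +1.080/-0.674; half-tol=0.180, Σhalf²=0.300393
  +D: nom +48.700 → Σnom=50.990; wc +0.280/-0.430 → slack +1.360/-1.104; half-tol=0.355, Σhalf²=0.426418
  +E: nom +45.900 → Σnom=96.890; wc +0.170/-0.373 → slack +1.530/-1.477; half-tol=0.272, Σhalf²=0.500130
  +F: nom +15.700 → Σnom=112.590; wc +0.090/-0.280 → slack +1.620/-1.757; half-tol=0.185, Σhalf²=0.534355
Nominal = 112.590. Worst-case = [112.590 - 1.757, 112.590 + 1.620] = [110.833, 114.210]. RSS = √0.534355 = 0.731.

nominal=112.590 wc=[110.833,114.210] rss=0.731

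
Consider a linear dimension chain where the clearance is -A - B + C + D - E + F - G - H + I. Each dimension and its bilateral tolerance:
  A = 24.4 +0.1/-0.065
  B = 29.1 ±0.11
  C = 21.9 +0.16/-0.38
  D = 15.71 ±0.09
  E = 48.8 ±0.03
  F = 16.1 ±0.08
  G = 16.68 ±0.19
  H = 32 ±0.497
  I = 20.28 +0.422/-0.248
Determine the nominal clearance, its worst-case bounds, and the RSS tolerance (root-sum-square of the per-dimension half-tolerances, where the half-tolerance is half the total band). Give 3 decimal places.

Stack each dimension's contribution:
  -A: nom -24.400 → Σnom=-24.400; wc +0.065/-0.100 → slack +0.065/-0.100; half-tol=0.083, Σhalf²=0.006806
  -B: nom -29.100 → Σnom=-53.500; wc +0.110/-0.110 → slack +0.175/-0.210; half-tol=0.110, Σhalf²=0.018906
  +C: nom +21.900 → Σnom=-31.600; wc +0.160/-0.380 → slack +0.335/-0.590; half-tol=0.270, Σhalf²=0.091806
  +D: nom +15.710 → Σnom=-15.890; wc +0.090/-0.090 → slack +0.425/-0.680; half-tol=0.090, Σhalf²=0.099906
  -E: nom -48.800 → Σnom=-64.690; wc +0.030/-0.030 → slack +0.455/-0.710; half-tol=0.030, Σhalf²=0.100806
  +F: nom +16.100 → Σnom=-48.590; wc +0.080/-0.080 → slack +0.535/-0.790; half-tol=0.080, Σhalf²=0.107206
  -G: nom -16.680 → Σnom=-65.270; wc +0.190/-0.190 → slack +0.725/-0.980; half-tol=0.190, Σhalf²=0.143306
  -H: nom -32.000 → Σnom=-97.270; wc +0.497/-0.497 → slack +1.222/-1.477; half-tol=0.497, Σhalf²=0.390315
  +I: nom +20.280 → Σnom=-76.990; wc +0.422/-0.248 → slack +1.644/-1.725; half-tol=0.335, Σhalf²=0.502540
Nominal = -76.990. Worst-case = [-76.990 - 1.725, -76.990 + 1.644] = [-78.715, -75.346]. RSS = √0.502540 = 0.709.

nominal=-76.990 wc=[-78.715,-75.346] rss=0.709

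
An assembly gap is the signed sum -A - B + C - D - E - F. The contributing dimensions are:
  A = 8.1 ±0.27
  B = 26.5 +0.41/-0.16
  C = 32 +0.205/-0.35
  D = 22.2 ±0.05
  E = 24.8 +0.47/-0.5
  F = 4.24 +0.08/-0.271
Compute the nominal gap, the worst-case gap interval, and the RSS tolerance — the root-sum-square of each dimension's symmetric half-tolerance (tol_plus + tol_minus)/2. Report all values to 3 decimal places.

Stack each dimension's contribution:
  -A: nom -8.100 → Σnom=-8.100; wc +0.270/-0.270 → slack +0.270/-0.270; half-tol=0.270, Σhalf²=0.072900
  -B: nom -26.500 → Σnom=-34.600; wc +0.160/-0.410 → slack +0.430/-0.680; half-tol=0.285, Σhalf²=0.154125
  +C: nom +32.000 → Σnom=-2.600; wc +0.205/-0.350 → slack +0.635/-1.030; half-tol=0.277, Σhalf²=0.231131
  -D: nom -22.200 → Σnom=-24.800; wc +0.050/-0.050 → slack +0.685/-1.080; half-tol=0.050, Σhalf²=0.233631
  -E: nom -24.800 → Σnom=-49.600; wc +0.500/-0.470 → slack +1.185/-1.550; half-tol=0.485, Σhalf²=0.468856
  -F: nom -4.240 → Σnom=-53.840; wc +0.271/-0.080 → slack +1.456/-1.630; half-tol=0.176, Σhalf²=0.499657
Nominal = -53.840. Worst-case = [-53.840 - 1.630, -53.840 + 1.456] = [-55.470, -52.384]. RSS = √0.499657 = 0.707.

nominal=-53.840 wc=[-55.470,-52.384] rss=0.707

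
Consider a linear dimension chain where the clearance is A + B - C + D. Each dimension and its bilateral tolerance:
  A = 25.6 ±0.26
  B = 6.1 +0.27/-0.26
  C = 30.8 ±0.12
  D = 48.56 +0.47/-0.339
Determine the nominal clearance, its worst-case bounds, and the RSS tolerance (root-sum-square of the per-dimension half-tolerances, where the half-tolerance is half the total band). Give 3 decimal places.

Stack each dimension's contribution:
  +A: nom +25.600 → Σnom=25.600; wc +0.260/-0.260 → slack +0.260/-0.260; half-tol=0.260, Σhalf²=0.067600
  +B: nom +6.100 → Σnom=31.700; wc +0.270/-0.260 → slack +0.530/-0.520; half-tol=0.265, Σhalf²=0.137825
  -C: nom -30.800 → Σnom=0.900; wc +0.120/-0.120 → slack +0.650/-0.640; half-tol=0.120, Σhalf²=0.152225
  +D: nom +48.560 → Σnom=49.460; wc +0.470/-0.339 → slack +1.120/-0.979; half-tol=0.404, Σhalf²=0.315845
Nominal = 49.460. Worst-case = [49.460 - 0.979, 49.460 + 1.120] = [48.481, 50.580]. RSS = √0.315845 = 0.562.

nominal=49.460 wc=[48.481,50.580] rss=0.562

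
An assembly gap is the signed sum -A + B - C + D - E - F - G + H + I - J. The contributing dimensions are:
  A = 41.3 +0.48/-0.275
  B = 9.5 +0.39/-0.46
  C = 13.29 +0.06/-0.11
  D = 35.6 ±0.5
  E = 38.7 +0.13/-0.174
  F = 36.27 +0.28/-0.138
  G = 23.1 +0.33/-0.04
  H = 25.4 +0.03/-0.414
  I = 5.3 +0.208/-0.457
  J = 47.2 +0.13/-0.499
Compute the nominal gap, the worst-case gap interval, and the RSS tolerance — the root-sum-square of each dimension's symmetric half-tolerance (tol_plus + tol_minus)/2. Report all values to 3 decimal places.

Stack each dimension's contribution:
  -A: nom -41.300 → Σnom=-41.300; wc +0.275/-0.480 → slack +0.275/-0.480; half-tol=0.378, Σhalf²=0.142506
  +B: nom +9.500 → Σnom=-31.800; wc +0.390/-0.460 → slack +0.665/-0.940; half-tol=0.425, Σhalf²=0.323131
  -C: nom -13.290 → Σnom=-45.090; wc +0.110/-0.060 → slack +0.775/-1.000; half-tol=0.085, Σhalf²=0.330356
  +D: nom +35.600 → Σnom=-9.490; wc +0.500/-0.500 → slack +1.275/-1.500; half-tol=0.500, Σhalf²=0.580356
  -E: nom -38.700 → Σnom=-48.190; wc +0.174/-0.130 → slack +1.449/-1.630; half-tol=0.152, Σhalf²=0.603460
  -F: nom -36.270 → Σnom=-84.460; wc +0.138/-0.280 → slack +1.587/-1.910; half-tol=0.209, Σhalf²=0.647141
  -G: nom -23.100 → Σnom=-107.560; wc +0.040/-0.330 → slack +1.627/-2.240; half-tol=0.185, Σhalf²=0.681366
  +H: nom +25.400 → Σnom=-82.160; wc +0.030/-0.414 → slack +1.657/-2.654; half-tol=0.222, Σhalf²=0.730650
  +I: nom +5.300 → Σnom=-76.860; wc +0.208/-0.457 → slack +1.865/-3.111; half-tol=0.333, Σhalf²=0.841206
  -J: nom -47.200 → Σnom=-124.060; wc +0.499/-0.130 → slack +2.364/-3.241; half-tol=0.315, Σhalf²=0.940117
Nominal = -124.060. Worst-case = [-124.060 - 3.241, -124.060 + 2.364] = [-127.301, -121.696]. RSS = √0.940117 = 0.970.

nominal=-124.060 wc=[-127.301,-121.696] rss=0.970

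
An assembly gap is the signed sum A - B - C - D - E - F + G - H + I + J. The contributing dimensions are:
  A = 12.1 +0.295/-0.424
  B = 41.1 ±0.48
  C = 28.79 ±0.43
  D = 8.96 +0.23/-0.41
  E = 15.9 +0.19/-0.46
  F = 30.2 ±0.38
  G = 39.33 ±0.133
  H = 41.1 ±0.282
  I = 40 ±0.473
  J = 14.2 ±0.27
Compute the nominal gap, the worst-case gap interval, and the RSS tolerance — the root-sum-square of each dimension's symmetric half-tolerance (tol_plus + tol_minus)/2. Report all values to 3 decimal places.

nominal=-60.420 wc=[-63.712,-56.807] rss=1.136

Stack each dimension's contribution:
  +A: nom +12.100 → Σnom=12.100; wc +0.295/-0.424 → slack +0.295/-0.424; half-tol=0.359, Σhalf²=0.129240
  -B: nom -41.100 → Σnom=-29.000; wc +0.480/-0.480 → slack +0.775/-0.904; half-tol=0.480, Σhalf²=0.359640
  -C: nom -28.790 → Σnom=-57.790; wc +0.430/-0.430 → slack +1.205/-1.334; half-tol=0.430, Σhalf²=0.544540
  -D: nom -8.960 → Σnom=-66.750; wc +0.410/-0.230 → slack +1.615/-1.564; half-tol=0.320, Σhalf²=0.646940
  -E: nom -15.900 → Σnom=-82.650; wc +0.460/-0.190 → slack +2.075/-1.754; half-tol=0.325, Σhalf²=0.752565
  -F: nom -30.200 → Σnom=-112.850; wc +0.380/-0.380 → slack +2.455/-2.134; half-tol=0.380, Σhalf²=0.896965
  +G: nom +39.330 → Σnom=-73.520; wc +0.133/-0.133 → slack +2.588/-2.267; half-tol=0.133, Σhalf²=0.914654
  -H: nom -41.100 → Σnom=-114.620; wc +0.282/-0.282 → slack +2.870/-2.549; half-tol=0.282, Σhalf²=0.994178
  +I: nom +40.000 → Σnom=-74.620; wc +0.473/-0.473 → slack +3.343/-3.022; half-tol=0.473, Σhalf²=1.217907
  +J: nom +14.200 → Σnom=-60.420; wc +0.270/-0.270 → slack +3.613/-3.292; half-tol=0.270, Σhalf²=1.290807
Nominal = -60.420. Worst-case = [-60.420 - 3.292, -60.420 + 3.613] = [-63.712, -56.807]. RSS = √1.290807 = 1.136.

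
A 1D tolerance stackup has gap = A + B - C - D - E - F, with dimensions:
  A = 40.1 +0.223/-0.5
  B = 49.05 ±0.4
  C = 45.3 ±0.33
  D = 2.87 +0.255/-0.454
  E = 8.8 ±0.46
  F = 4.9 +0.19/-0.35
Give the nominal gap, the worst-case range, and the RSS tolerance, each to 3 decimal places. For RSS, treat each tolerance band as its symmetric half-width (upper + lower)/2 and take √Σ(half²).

Stack each dimension's contribution:
  +A: nom +40.100 → Σnom=40.100; wc +0.223/-0.500 → slack +0.223/-0.500; half-tol=0.361, Σhalf²=0.130682
  +B: nom +49.050 → Σnom=89.150; wc +0.400/-0.400 → slack +0.623/-0.900; half-tol=0.400, Σhalf²=0.290682
  -C: nom -45.300 → Σnom=43.850; wc +0.330/-0.330 → slack +0.953/-1.230; half-tol=0.330, Σhalf²=0.399582
  -D: nom -2.870 → Σnom=40.980; wc +0.454/-0.255 → slack +1.407/-1.485; half-tol=0.355, Σhalf²=0.525253
  -E: nom -8.800 → Σnom=32.180; wc +0.460/-0.460 → slack +1.867/-1.945; half-tol=0.460, Σhalf²=0.736853
  -F: nom -4.900 → Σnom=27.280; wc +0.350/-0.190 → slack +2.217/-2.135; half-tol=0.270, Σhalf²=0.809753
Nominal = 27.280. Worst-case = [27.280 - 2.135, 27.280 + 2.217] = [25.145, 29.497]. RSS = √0.809753 = 0.900.

nominal=27.280 wc=[25.145,29.497] rss=0.900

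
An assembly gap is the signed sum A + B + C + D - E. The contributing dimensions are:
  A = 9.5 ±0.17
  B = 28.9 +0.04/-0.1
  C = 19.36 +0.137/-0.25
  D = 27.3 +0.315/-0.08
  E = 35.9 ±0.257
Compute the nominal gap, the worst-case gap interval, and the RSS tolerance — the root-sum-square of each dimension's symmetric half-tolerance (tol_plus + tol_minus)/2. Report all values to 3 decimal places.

Stack each dimension's contribution:
  +A: nom +9.500 → Σnom=9.500; wc +0.170/-0.170 → slack +0.170/-0.170; half-tol=0.170, Σhalf²=0.028900
  +B: nom +28.900 → Σnom=38.400; wc +0.040/-0.100 → slack +0.210/-0.270; half-tol=0.070, Σhalf²=0.033800
  +C: nom +19.360 → Σnom=57.760; wc +0.137/-0.250 → slack +0.347/-0.520; half-tol=0.194, Σhalf²=0.071242
  +D: nom +27.300 → Σnom=85.060; wc +0.315/-0.080 → slack +0.662/-0.600; half-tol=0.198, Σhalf²=0.110249
  -E: nom -35.900 → Σnom=49.160; wc +0.257/-0.257 → slack +0.919/-0.857; half-tol=0.257, Σhalf²=0.176297
Nominal = 49.160. Worst-case = [49.160 - 0.857, 49.160 + 0.919] = [48.303, 50.079]. RSS = √0.176297 = 0.420.

nominal=49.160 wc=[48.303,50.079] rss=0.420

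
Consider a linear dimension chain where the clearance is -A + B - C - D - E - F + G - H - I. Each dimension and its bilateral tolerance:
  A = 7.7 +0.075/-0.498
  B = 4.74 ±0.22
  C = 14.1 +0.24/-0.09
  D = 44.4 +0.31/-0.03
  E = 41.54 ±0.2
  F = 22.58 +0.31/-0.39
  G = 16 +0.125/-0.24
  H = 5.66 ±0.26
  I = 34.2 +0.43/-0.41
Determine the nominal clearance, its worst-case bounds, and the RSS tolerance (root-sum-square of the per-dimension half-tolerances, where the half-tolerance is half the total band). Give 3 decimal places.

nominal=-149.440 wc=[-151.725,-147.217] rss=0.791

Stack each dimension's contribution:
  -A: nom -7.700 → Σnom=-7.700; wc +0.498/-0.075 → slack +0.498/-0.075; half-tol=0.286, Σhalf²=0.082082
  +B: nom +4.740 → Σnom=-2.960; wc +0.220/-0.220 → slack +0.718/-0.295; half-tol=0.220, Σhalf²=0.130482
  -C: nom -14.100 → Σnom=-17.060; wc +0.090/-0.240 → slack +0.808/-0.535; half-tol=0.165, Σhalf²=0.157707
  -D: nom -44.400 → Σnom=-61.460; wc +0.030/-0.310 → slack +0.838/-0.845; half-tol=0.170, Σhalf²=0.186607
  -E: nom -41.540 → Σnom=-103.000; wc +0.200/-0.200 → slack +1.038/-1.045; half-tol=0.200, Σhalf²=0.226607
  -F: nom -22.580 → Σnom=-125.580; wc +0.390/-0.310 → slack +1.428/-1.355; half-tol=0.350, Σhalf²=0.349107
  +G: nom +16.000 → Σnom=-109.580; wc +0.125/-0.240 → slack +1.553/-1.595; half-tol=0.182, Σhalf²=0.382413
  -H: nom -5.660 → Σnom=-115.240; wc +0.260/-0.260 → slack +1.813/-1.855; half-tol=0.260, Σhalf²=0.450013
  -I: nom -34.200 → Σnom=-149.440; wc +0.410/-0.430 → slack +2.223/-2.285; half-tol=0.420, Σhalf²=0.626413
Nominal = -149.440. Worst-case = [-149.440 - 2.285, -149.440 + 2.223] = [-151.725, -147.217]. RSS = √0.626413 = 0.791.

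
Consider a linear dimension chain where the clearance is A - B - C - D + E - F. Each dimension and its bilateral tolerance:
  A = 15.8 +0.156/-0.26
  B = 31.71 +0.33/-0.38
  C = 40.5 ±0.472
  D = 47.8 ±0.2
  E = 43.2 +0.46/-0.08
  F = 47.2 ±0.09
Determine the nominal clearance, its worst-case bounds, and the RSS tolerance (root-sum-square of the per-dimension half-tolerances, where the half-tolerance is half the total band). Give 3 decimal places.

nominal=-108.210 wc=[-109.642,-106.452] rss=0.716

Stack each dimension's contribution:
  +A: nom +15.800 → Σnom=15.800; wc +0.156/-0.260 → slack +0.156/-0.260; half-tol=0.208, Σhalf²=0.043264
  -B: nom -31.710 → Σnom=-15.910; wc +0.380/-0.330 → slack +0.536/-0.590; half-tol=0.355, Σhalf²=0.169289
  -C: nom -40.500 → Σnom=-56.410; wc +0.472/-0.472 → slack +1.008/-1.062; half-tol=0.472, Σhalf²=0.392073
  -D: nom -47.800 → Σnom=-104.210; wc +0.200/-0.200 → slack +1.208/-1.262; half-tol=0.200, Σhalf²=0.432073
  +E: nom +43.200 → Σnom=-61.010; wc +0.460/-0.080 → slack +1.668/-1.342; half-tol=0.270, Σhalf²=0.504973
  -F: nom -47.200 → Σnom=-108.210; wc +0.090/-0.090 → slack +1.758/-1.432; half-tol=0.090, Σhalf²=0.513073
Nominal = -108.210. Worst-case = [-108.210 - 1.432, -108.210 + 1.758] = [-109.642, -106.452]. RSS = √0.513073 = 0.716.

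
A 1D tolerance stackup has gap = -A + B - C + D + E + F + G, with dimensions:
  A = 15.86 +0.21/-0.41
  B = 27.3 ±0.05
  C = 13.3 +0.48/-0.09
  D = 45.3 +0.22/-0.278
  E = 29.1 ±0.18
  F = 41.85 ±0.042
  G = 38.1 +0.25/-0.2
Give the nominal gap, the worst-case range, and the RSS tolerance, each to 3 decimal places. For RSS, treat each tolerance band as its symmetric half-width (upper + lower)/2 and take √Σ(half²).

Stack each dimension's contribution:
  -A: nom -15.860 → Σnom=-15.860; wc +0.410/-0.210 → slack +0.410/-0.210; half-tol=0.310, Σhalf²=0.096100
  +B: nom +27.300 → Σnom=11.440; wc +0.050/-0.050 → slack +0.460/-0.260; half-tol=0.050, Σhalf²=0.098600
  -C: nom -13.300 → Σnom=-1.860; wc +0.090/-0.480 → slack +0.550/-0.740; half-tol=0.285, Σhalf²=0.179825
  +D: nom +45.300 → Σnom=43.440; wc +0.220/-0.278 → slack +0.770/-1.018; half-tol=0.249, Σhalf²=0.241826
  +E: nom +29.100 → Σnom=72.540; wc +0.180/-0.180 → slack +0.950/-1.198; half-tol=0.180, Σhalf²=0.274226
  +F: nom +41.850 → Σnom=114.390; wc +0.042/-0.042 → slack +0.992/-1.240; half-tol=0.042, Σhalf²=0.275990
  +G: nom +38.100 → Σnom=152.490; wc +0.250/-0.200 → slack +1.242/-1.440; half-tol=0.225, Σhalf²=0.326615
Nominal = 152.490. Worst-case = [152.490 - 1.440, 152.490 + 1.242] = [151.050, 153.732]. RSS = √0.326615 = 0.572.

nominal=152.490 wc=[151.050,153.732] rss=0.572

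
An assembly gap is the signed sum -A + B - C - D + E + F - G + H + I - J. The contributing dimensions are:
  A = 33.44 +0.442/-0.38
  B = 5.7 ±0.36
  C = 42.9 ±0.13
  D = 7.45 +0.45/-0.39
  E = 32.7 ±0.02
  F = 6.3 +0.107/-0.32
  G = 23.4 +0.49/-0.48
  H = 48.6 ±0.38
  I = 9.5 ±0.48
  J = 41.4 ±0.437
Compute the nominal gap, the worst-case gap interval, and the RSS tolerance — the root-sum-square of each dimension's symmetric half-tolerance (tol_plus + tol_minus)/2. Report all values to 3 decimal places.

nominal=-45.790 wc=[-49.299,-42.626] rss=1.157

Stack each dimension's contribution:
  -A: nom -33.440 → Σnom=-33.440; wc +0.380/-0.442 → slack +0.380/-0.442; half-tol=0.411, Σhalf²=0.168921
  +B: nom +5.700 → Σnom=-27.740; wc +0.360/-0.360 → slack +0.740/-0.802; half-tol=0.360, Σhalf²=0.298521
  -C: nom -42.900 → Σnom=-70.640; wc +0.130/-0.130 → slack +0.870/-0.932; half-tol=0.130, Σhalf²=0.315421
  -D: nom -7.450 → Σnom=-78.090; wc +0.390/-0.450 → slack +1.260/-1.382; half-tol=0.420, Σhalf²=0.491821
  +E: nom +32.700 → Σnom=-45.390; wc +0.020/-0.020 → slack +1.280/-1.402; half-tol=0.020, Σhalf²=0.492221
  +F: nom +6.300 → Σnom=-39.090; wc +0.107/-0.320 → slack +1.387/-1.722; half-tol=0.213, Σhalf²=0.537803
  -G: nom -23.400 → Σnom=-62.490; wc +0.480/-0.490 → slack +1.867/-2.212; half-tol=0.485, Σhalf²=0.773028
  +H: nom +48.600 → Σnom=-13.890; wc +0.380/-0.380 → slack +2.247/-2.592; half-tol=0.380, Σhalf²=0.917428
  +I: nom +9.500 → Σnom=-4.390; wc +0.480/-0.480 → slack +2.727/-3.072; half-tol=0.480, Σhalf²=1.147828
  -J: nom -41.400 → Σnom=-45.790; wc +0.437/-0.437 → slack +3.164/-3.509; half-tol=0.437, Σhalf²=1.338797
Nominal = -45.790. Worst-case = [-45.790 - 3.509, -45.790 + 3.164] = [-49.299, -42.626]. RSS = √1.338797 = 1.157.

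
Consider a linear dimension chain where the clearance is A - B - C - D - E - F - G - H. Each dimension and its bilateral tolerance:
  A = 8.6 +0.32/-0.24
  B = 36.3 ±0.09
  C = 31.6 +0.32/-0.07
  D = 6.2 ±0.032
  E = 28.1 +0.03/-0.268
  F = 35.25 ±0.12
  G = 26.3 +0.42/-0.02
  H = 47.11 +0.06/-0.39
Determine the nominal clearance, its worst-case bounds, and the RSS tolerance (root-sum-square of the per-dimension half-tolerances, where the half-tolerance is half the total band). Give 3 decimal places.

Stack each dimension's contribution:
  +A: nom +8.600 → Σnom=8.600; wc +0.320/-0.240 → slack +0.320/-0.240; half-tol=0.280, Σhalf²=0.078400
  -B: nom -36.300 → Σnom=-27.700; wc +0.090/-0.090 → slack +0.410/-0.330; half-tol=0.090, Σhalf²=0.086500
  -C: nom -31.600 → Σnom=-59.300; wc +0.070/-0.320 → slack +0.480/-0.650; half-tol=0.195, Σhalf²=0.124525
  -D: nom -6.200 → Σnom=-65.500; wc +0.032/-0.032 → slack +0.512/-0.682; half-tol=0.032, Σhalf²=0.125549
  -E: nom -28.100 → Σnom=-93.600; wc +0.268/-0.030 → slack +0.780/-0.712; half-tol=0.149, Σhalf²=0.147750
  -F: nom -35.250 → Σnom=-128.850; wc +0.120/-0.120 → slack +0.900/-0.832; half-tol=0.120, Σhalf²=0.162150
  -G: nom -26.300 → Σnom=-155.150; wc +0.020/-0.420 → slack +0.920/-1.252; half-tol=0.220, Σhalf²=0.210550
  -H: nom -47.110 → Σnom=-202.260; wc +0.390/-0.060 → slack +1.310/-1.312; half-tol=0.225, Σhalf²=0.261175
Nominal = -202.260. Worst-case = [-202.260 - 1.312, -202.260 + 1.310] = [-203.572, -200.950]. RSS = √0.261175 = 0.511.

nominal=-202.260 wc=[-203.572,-200.950] rss=0.511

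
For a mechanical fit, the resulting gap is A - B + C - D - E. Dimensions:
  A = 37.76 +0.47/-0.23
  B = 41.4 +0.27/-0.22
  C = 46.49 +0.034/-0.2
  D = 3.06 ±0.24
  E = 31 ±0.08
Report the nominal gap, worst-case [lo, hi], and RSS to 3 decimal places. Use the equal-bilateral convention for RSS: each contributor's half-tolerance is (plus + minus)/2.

nominal=8.790 wc=[7.770,9.834] rss=0.510

Stack each dimension's contribution:
  +A: nom +37.760 → Σnom=37.760; wc +0.470/-0.230 → slack +0.470/-0.230; half-tol=0.350, Σhalf²=0.122500
  -B: nom -41.400 → Σnom=-3.640; wc +0.220/-0.270 → slack +0.690/-0.500; half-tol=0.245, Σhalf²=0.182525
  +C: nom +46.490 → Σnom=42.850; wc +0.034/-0.200 → slack +0.724/-0.700; half-tol=0.117, Σhalf²=0.196214
  -D: nom -3.060 → Σnom=39.790; wc +0.240/-0.240 → slack +0.964/-0.940; half-tol=0.240, Σhalf²=0.253814
  -E: nom -31.000 → Σnom=8.790; wc +0.080/-0.080 → slack +1.044/-1.020; half-tol=0.080, Σhalf²=0.260214
Nominal = 8.790. Worst-case = [8.790 - 1.020, 8.790 + 1.044] = [7.770, 9.834]. RSS = √0.260214 = 0.510.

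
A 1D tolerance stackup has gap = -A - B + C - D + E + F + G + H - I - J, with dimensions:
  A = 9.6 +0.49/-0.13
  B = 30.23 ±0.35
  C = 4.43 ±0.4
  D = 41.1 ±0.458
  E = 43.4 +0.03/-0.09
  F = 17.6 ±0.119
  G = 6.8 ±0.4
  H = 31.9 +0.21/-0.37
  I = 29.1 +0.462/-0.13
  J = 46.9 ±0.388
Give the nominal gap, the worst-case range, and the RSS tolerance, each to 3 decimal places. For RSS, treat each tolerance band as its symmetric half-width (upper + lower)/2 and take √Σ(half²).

Stack each dimension's contribution:
  -A: nom -9.600 → Σnom=-9.600; wc +0.130/-0.490 → slack +0.130/-0.490; half-tol=0.310, Σhalf²=0.096100
  -B: nom -30.230 → Σnom=-39.830; wc +0.350/-0.350 → slack +0.480/-0.840; half-tol=0.350, Σhalf²=0.218600
  +C: nom +4.430 → Σnom=-35.400; wc +0.400/-0.400 → slack +0.880/-1.240; half-tol=0.400, Σhalf²=0.378600
  -D: nom -41.100 → Σnom=-76.500; wc +0.458/-0.458 → slack +1.338/-1.698; half-tol=0.458, Σhalf²=0.588364
  +E: nom +43.400 → Σnom=-33.100; wc +0.030/-0.090 → slack +1.368/-1.788; half-tol=0.060, Σhalf²=0.591964
  +F: nom +17.600 → Σnom=-15.500; wc +0.119/-0.119 → slack +1.487/-1.907; half-tol=0.119, Σhalf²=0.606125
  +G: nom +6.800 → Σnom=-8.700; wc +0.400/-0.400 → slack +1.887/-2.307; half-tol=0.400, Σhalf²=0.766125
  +H: nom +31.900 → Σnom=23.200; wc +0.210/-0.370 → slack +2.097/-2.677; half-tol=0.290, Σhalf²=0.850225
  -I: nom -29.100 → Σnom=-5.900; wc +0.130/-0.462 → slack +2.227/-3.139; half-tol=0.296, Σhalf²=0.937841
  -J: nom -46.900 → Σnom=-52.800; wc +0.388/-0.388 → slack +2.615/-3.527; half-tol=0.388, Σhalf²=1.088385
Nominal = -52.800. Worst-case = [-52.800 - 3.527, -52.800 + 2.615] = [-56.327, -50.185]. RSS = √1.088385 = 1.043.

nominal=-52.800 wc=[-56.327,-50.185] rss=1.043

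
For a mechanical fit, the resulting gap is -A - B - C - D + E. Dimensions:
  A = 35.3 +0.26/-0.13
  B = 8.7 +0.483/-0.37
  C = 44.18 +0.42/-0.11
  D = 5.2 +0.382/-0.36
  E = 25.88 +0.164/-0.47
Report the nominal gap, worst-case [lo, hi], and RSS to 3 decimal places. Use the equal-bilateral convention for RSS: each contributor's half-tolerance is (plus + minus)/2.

nominal=-67.500 wc=[-69.515,-66.366] rss=0.727

Stack each dimension's contribution:
  -A: nom -35.300 → Σnom=-35.300; wc +0.130/-0.260 → slack +0.130/-0.260; half-tol=0.195, Σhalf²=0.038025
  -B: nom -8.700 → Σnom=-44.000; wc +0.370/-0.483 → slack +0.500/-0.743; half-tol=0.426, Σhalf²=0.219927
  -C: nom -44.180 → Σnom=-88.180; wc +0.110/-0.420 → slack +0.610/-1.163; half-tol=0.265, Σhalf²=0.290152
  -D: nom -5.200 → Σnom=-93.380; wc +0.360/-0.382 → slack +0.970/-1.545; half-tol=0.371, Σhalf²=0.427793
  +E: nom +25.880 → Σnom=-67.500; wc +0.164/-0.470 → slack +1.134/-2.015; half-tol=0.317, Σhalf²=0.528282
Nominal = -67.500. Worst-case = [-67.500 - 2.015, -67.500 + 1.134] = [-69.515, -66.366]. RSS = √0.528282 = 0.727.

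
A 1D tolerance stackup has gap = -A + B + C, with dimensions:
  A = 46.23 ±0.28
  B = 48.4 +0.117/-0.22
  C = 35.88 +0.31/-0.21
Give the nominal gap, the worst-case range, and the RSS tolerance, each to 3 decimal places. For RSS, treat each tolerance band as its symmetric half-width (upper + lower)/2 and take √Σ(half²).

Stack each dimension's contribution:
  -A: nom -46.230 → Σnom=-46.230; wc +0.280/-0.280 → slack +0.280/-0.280; half-tol=0.280, Σhalf²=0.078400
  +B: nom +48.400 → Σnom=2.170; wc +0.117/-0.220 → slack +0.397/-0.500; half-tol=0.169, Σhalf²=0.106792
  +C: nom +35.880 → Σnom=38.050; wc +0.310/-0.210 → slack +0.707/-0.710; half-tol=0.260, Σhalf²=0.174392
Nominal = 38.050. Worst-case = [38.050 - 0.710, 38.050 + 0.707] = [37.340, 38.757]. RSS = √0.174392 = 0.418.

nominal=38.050 wc=[37.340,38.757] rss=0.418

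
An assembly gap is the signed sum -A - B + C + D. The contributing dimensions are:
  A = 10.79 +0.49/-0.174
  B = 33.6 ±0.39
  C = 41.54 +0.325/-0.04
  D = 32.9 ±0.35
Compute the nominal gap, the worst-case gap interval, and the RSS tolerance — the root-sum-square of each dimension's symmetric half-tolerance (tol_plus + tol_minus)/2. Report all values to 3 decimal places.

nominal=30.050 wc=[28.780,31.289] rss=0.647

Stack each dimension's contribution:
  -A: nom -10.790 → Σnom=-10.790; wc +0.174/-0.490 → slack +0.174/-0.490; half-tol=0.332, Σhalf²=0.110224
  -B: nom -33.600 → Σnom=-44.390; wc +0.390/-0.390 → slack +0.564/-0.880; half-tol=0.390, Σhalf²=0.262324
  +C: nom +41.540 → Σnom=-2.850; wc +0.325/-0.040 → slack +0.889/-0.920; half-tol=0.182, Σhalf²=0.295630
  +D: nom +32.900 → Σnom=30.050; wc +0.350/-0.350 → slack +1.239/-1.270; half-tol=0.350, Σhalf²=0.418130
Nominal = 30.050. Worst-case = [30.050 - 1.270, 30.050 + 1.239] = [28.780, 31.289]. RSS = √0.418130 = 0.647.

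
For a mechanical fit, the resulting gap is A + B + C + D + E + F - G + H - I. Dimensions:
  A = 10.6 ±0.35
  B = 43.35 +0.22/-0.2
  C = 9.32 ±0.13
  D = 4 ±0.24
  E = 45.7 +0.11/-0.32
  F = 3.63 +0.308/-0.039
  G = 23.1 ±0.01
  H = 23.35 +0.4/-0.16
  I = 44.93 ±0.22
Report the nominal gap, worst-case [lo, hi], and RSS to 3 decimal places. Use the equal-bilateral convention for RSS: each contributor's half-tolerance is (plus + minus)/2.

Stack each dimension's contribution:
  +A: nom +10.600 → Σnom=10.600; wc +0.350/-0.350 → slack +0.350/-0.350; half-tol=0.350, Σhalf²=0.122500
  +B: nom +43.350 → Σnom=53.950; wc +0.220/-0.200 → slack +0.570/-0.550; half-tol=0.210, Σhalf²=0.166600
  +C: nom +9.320 → Σnom=63.270; wc +0.130/-0.130 → slack +0.700/-0.680; half-tol=0.130, Σhalf²=0.183500
  +D: nom +4.000 → Σnom=67.270; wc +0.240/-0.240 → slack +0.940/-0.920; half-tol=0.240, Σhalf²=0.241100
  +E: nom +45.700 → Σnom=112.970; wc +0.110/-0.320 → slack +1.050/-1.240; half-tol=0.215, Σhalf²=0.287325
  +F: nom +3.630 → Σnom=116.600; wc +0.308/-0.039 → slack +1.358/-1.279; half-tol=0.173, Σhalf²=0.317427
  -G: nom -23.100 → Σnom=93.500; wc +0.010/-0.010 → slack +1.368/-1.289; half-tol=0.010, Σhalf²=0.317527
  +H: nom +23.350 → Σnom=116.850; wc +0.400/-0.160 → slack +1.768/-1.449; half-tol=0.280, Σhalf²=0.395927
  -I: nom -44.930 → Σnom=71.920; wc +0.220/-0.220 → slack +1.988/-1.669; half-tol=0.220, Σhalf²=0.444327
Nominal = 71.920. Worst-case = [71.920 - 1.669, 71.920 + 1.988] = [70.251, 73.908]. RSS = √0.444327 = 0.667.

nominal=71.920 wc=[70.251,73.908] rss=0.667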